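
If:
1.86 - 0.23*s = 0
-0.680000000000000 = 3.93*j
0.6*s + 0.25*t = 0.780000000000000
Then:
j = -0.17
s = 8.09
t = -16.29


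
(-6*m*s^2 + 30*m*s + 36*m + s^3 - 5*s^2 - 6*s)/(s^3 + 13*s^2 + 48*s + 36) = (-6*m*s + 36*m + s^2 - 6*s)/(s^2 + 12*s + 36)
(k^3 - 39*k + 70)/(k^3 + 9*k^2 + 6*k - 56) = (k - 5)/(k + 4)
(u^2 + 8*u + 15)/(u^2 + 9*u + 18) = (u + 5)/(u + 6)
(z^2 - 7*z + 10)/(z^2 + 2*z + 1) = (z^2 - 7*z + 10)/(z^2 + 2*z + 1)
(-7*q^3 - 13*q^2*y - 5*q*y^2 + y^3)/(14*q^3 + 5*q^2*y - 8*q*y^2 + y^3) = (q + y)/(-2*q + y)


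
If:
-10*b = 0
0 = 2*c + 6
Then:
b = 0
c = -3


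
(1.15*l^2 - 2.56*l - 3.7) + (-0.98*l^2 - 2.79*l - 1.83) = 0.17*l^2 - 5.35*l - 5.53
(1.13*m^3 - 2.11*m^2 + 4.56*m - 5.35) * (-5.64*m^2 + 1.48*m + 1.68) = -6.3732*m^5 + 13.5728*m^4 - 26.9428*m^3 + 33.378*m^2 - 0.2572*m - 8.988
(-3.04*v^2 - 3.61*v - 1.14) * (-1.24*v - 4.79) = 3.7696*v^3 + 19.038*v^2 + 18.7055*v + 5.4606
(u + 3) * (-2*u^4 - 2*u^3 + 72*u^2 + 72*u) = -2*u^5 - 8*u^4 + 66*u^3 + 288*u^2 + 216*u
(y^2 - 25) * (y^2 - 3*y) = y^4 - 3*y^3 - 25*y^2 + 75*y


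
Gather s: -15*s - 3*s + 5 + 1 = 6 - 18*s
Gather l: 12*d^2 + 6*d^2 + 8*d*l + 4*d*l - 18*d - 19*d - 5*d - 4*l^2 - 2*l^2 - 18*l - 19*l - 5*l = 18*d^2 - 42*d - 6*l^2 + l*(12*d - 42)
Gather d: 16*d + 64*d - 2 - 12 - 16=80*d - 30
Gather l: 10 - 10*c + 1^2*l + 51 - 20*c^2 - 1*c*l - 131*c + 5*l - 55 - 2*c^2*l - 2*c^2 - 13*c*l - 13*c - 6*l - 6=-22*c^2 - 154*c + l*(-2*c^2 - 14*c)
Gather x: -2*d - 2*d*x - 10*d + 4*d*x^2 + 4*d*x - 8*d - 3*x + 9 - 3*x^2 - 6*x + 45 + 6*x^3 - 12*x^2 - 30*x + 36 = -20*d + 6*x^3 + x^2*(4*d - 15) + x*(2*d - 39) + 90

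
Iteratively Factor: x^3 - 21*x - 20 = (x + 4)*(x^2 - 4*x - 5) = (x + 1)*(x + 4)*(x - 5)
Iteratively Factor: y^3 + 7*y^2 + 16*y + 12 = (y + 2)*(y^2 + 5*y + 6) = (y + 2)*(y + 3)*(y + 2)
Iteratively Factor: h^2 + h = (h)*(h + 1)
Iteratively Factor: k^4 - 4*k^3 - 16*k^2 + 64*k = (k - 4)*(k^3 - 16*k) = k*(k - 4)*(k^2 - 16) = k*(k - 4)*(k + 4)*(k - 4)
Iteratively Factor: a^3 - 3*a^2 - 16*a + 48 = (a + 4)*(a^2 - 7*a + 12) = (a - 3)*(a + 4)*(a - 4)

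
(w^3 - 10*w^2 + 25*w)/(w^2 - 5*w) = w - 5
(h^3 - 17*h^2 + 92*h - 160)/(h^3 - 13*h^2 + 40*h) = (h - 4)/h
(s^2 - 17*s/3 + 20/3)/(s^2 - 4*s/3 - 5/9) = 3*(s - 4)/(3*s + 1)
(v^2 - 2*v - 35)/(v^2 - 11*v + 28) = (v + 5)/(v - 4)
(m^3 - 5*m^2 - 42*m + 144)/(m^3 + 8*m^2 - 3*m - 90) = (m - 8)/(m + 5)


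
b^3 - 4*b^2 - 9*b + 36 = (b - 4)*(b - 3)*(b + 3)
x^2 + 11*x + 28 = (x + 4)*(x + 7)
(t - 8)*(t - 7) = t^2 - 15*t + 56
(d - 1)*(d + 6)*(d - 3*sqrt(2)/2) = d^3 - 3*sqrt(2)*d^2/2 + 5*d^2 - 15*sqrt(2)*d/2 - 6*d + 9*sqrt(2)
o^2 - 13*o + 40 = (o - 8)*(o - 5)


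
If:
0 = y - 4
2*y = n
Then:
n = 8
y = 4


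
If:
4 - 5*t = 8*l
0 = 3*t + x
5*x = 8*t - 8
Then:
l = 13/46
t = 8/23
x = -24/23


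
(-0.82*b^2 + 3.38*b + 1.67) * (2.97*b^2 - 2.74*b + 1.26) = -2.4354*b^4 + 12.2854*b^3 - 5.3345*b^2 - 0.317*b + 2.1042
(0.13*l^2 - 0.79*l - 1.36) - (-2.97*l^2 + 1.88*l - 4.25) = 3.1*l^2 - 2.67*l + 2.89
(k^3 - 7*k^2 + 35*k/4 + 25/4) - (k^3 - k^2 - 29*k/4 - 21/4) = -6*k^2 + 16*k + 23/2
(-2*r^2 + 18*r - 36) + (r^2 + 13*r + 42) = -r^2 + 31*r + 6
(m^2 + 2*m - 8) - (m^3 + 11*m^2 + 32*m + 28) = -m^3 - 10*m^2 - 30*m - 36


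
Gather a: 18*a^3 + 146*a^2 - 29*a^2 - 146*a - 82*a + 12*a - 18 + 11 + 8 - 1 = 18*a^3 + 117*a^2 - 216*a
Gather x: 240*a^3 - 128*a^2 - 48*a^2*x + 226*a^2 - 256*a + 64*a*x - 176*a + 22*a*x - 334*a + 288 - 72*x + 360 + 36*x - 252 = 240*a^3 + 98*a^2 - 766*a + x*(-48*a^2 + 86*a - 36) + 396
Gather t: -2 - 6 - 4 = -12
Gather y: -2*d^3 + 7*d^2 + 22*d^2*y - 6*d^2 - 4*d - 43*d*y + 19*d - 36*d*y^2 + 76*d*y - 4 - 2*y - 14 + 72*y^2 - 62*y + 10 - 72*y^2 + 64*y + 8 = -2*d^3 + d^2 - 36*d*y^2 + 15*d + y*(22*d^2 + 33*d)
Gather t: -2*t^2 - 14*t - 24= -2*t^2 - 14*t - 24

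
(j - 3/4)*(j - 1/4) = j^2 - j + 3/16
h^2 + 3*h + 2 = (h + 1)*(h + 2)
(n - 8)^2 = n^2 - 16*n + 64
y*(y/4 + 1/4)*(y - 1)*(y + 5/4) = y^4/4 + 5*y^3/16 - y^2/4 - 5*y/16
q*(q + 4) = q^2 + 4*q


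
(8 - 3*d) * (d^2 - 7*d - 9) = -3*d^3 + 29*d^2 - 29*d - 72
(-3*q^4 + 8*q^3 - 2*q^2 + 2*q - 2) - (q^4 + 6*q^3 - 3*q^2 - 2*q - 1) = -4*q^4 + 2*q^3 + q^2 + 4*q - 1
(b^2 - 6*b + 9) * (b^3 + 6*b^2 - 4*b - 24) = b^5 - 31*b^3 + 54*b^2 + 108*b - 216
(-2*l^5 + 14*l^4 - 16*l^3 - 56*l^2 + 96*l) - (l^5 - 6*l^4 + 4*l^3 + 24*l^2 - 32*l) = -3*l^5 + 20*l^4 - 20*l^3 - 80*l^2 + 128*l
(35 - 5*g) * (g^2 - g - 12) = -5*g^3 + 40*g^2 + 25*g - 420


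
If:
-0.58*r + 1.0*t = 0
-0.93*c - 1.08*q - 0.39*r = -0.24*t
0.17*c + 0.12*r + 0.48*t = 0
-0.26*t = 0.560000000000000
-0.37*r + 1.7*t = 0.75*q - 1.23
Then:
No Solution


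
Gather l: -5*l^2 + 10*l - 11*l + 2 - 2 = -5*l^2 - l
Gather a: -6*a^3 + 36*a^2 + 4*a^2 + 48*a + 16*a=-6*a^3 + 40*a^2 + 64*a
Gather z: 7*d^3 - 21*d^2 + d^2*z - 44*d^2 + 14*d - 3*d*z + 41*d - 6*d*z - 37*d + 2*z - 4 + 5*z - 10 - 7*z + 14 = 7*d^3 - 65*d^2 + 18*d + z*(d^2 - 9*d)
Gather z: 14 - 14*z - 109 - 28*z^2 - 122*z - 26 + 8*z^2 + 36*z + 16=-20*z^2 - 100*z - 105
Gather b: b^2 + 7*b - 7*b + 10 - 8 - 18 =b^2 - 16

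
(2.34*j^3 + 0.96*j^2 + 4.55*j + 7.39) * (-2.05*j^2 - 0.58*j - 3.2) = -4.797*j^5 - 3.3252*j^4 - 17.3723*j^3 - 20.8605*j^2 - 18.8462*j - 23.648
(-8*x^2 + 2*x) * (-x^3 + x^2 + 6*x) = 8*x^5 - 10*x^4 - 46*x^3 + 12*x^2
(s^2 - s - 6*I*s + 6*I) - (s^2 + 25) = -s - 6*I*s - 25 + 6*I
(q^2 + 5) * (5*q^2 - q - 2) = 5*q^4 - q^3 + 23*q^2 - 5*q - 10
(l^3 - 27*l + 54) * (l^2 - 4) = l^5 - 31*l^3 + 54*l^2 + 108*l - 216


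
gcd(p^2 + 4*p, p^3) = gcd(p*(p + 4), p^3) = p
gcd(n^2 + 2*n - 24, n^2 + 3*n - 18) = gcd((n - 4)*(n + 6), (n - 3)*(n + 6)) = n + 6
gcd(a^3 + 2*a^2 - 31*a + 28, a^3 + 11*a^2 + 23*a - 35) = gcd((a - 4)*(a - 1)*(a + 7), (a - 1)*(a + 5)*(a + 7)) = a^2 + 6*a - 7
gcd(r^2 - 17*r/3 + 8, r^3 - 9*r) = r - 3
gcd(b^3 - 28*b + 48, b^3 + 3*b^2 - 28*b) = b - 4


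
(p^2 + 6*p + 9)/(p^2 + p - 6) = (p + 3)/(p - 2)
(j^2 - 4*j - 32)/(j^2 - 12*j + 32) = (j + 4)/(j - 4)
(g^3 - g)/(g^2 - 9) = (g^3 - g)/(g^2 - 9)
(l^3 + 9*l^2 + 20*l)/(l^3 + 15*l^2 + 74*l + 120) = l/(l + 6)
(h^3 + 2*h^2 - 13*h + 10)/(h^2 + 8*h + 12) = (h^3 + 2*h^2 - 13*h + 10)/(h^2 + 8*h + 12)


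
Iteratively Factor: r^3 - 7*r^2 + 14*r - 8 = (r - 1)*(r^2 - 6*r + 8) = (r - 4)*(r - 1)*(r - 2)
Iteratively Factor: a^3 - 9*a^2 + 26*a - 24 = (a - 2)*(a^2 - 7*a + 12) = (a - 4)*(a - 2)*(a - 3)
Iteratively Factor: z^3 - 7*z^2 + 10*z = (z - 2)*(z^2 - 5*z) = (z - 5)*(z - 2)*(z)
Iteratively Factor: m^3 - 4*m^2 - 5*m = (m + 1)*(m^2 - 5*m) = m*(m + 1)*(m - 5)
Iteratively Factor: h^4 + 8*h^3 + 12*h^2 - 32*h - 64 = (h + 4)*(h^3 + 4*h^2 - 4*h - 16) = (h + 2)*(h + 4)*(h^2 + 2*h - 8) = (h + 2)*(h + 4)^2*(h - 2)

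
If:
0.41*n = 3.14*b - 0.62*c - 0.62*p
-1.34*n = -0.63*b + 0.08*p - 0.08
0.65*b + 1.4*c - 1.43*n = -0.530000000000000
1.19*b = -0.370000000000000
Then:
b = -0.31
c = -0.24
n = -0.01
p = -1.33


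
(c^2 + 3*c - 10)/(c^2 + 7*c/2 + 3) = 2*(c^2 + 3*c - 10)/(2*c^2 + 7*c + 6)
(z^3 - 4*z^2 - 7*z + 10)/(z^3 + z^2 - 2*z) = (z - 5)/z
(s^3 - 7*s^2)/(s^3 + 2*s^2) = (s - 7)/(s + 2)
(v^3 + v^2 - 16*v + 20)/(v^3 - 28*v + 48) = (v^2 + 3*v - 10)/(v^2 + 2*v - 24)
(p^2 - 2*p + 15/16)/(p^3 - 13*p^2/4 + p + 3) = (16*p^2 - 32*p + 15)/(4*(4*p^3 - 13*p^2 + 4*p + 12))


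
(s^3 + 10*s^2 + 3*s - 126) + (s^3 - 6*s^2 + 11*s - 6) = 2*s^3 + 4*s^2 + 14*s - 132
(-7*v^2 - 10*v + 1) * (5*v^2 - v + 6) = -35*v^4 - 43*v^3 - 27*v^2 - 61*v + 6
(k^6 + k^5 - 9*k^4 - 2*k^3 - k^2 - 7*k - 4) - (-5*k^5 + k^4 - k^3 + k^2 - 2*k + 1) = k^6 + 6*k^5 - 10*k^4 - k^3 - 2*k^2 - 5*k - 5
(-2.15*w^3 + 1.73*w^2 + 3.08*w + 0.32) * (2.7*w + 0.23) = -5.805*w^4 + 4.1765*w^3 + 8.7139*w^2 + 1.5724*w + 0.0736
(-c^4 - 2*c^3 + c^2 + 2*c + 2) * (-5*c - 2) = 5*c^5 + 12*c^4 - c^3 - 12*c^2 - 14*c - 4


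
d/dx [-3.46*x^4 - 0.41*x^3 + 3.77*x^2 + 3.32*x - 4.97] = -13.84*x^3 - 1.23*x^2 + 7.54*x + 3.32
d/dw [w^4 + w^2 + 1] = 4*w^3 + 2*w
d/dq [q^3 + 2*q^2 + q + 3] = 3*q^2 + 4*q + 1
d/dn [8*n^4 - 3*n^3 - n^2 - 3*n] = 32*n^3 - 9*n^2 - 2*n - 3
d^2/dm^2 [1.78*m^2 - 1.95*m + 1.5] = 3.56000000000000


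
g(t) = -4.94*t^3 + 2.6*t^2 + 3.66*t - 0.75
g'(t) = -14.82*t^2 + 5.2*t + 3.66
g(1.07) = 0.09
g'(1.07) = -7.74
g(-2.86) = 125.61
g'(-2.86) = -132.43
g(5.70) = -810.27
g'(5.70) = -448.20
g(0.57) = 1.27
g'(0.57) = 1.81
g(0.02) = -0.68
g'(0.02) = 3.76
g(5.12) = -576.89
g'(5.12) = -358.21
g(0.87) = 1.15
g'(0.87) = -3.03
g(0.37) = 0.71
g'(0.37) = 3.56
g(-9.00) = 3778.17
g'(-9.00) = -1243.56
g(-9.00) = 3778.17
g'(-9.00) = -1243.56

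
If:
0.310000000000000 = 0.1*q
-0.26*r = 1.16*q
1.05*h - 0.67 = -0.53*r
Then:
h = 7.62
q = 3.10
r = -13.83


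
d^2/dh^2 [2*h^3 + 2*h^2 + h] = 12*h + 4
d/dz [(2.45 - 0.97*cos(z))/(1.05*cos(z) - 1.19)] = 1.4182*sin(z)/(1.05*cos(z) - 1.19)^2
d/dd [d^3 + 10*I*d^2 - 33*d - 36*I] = 3*d^2 + 20*I*d - 33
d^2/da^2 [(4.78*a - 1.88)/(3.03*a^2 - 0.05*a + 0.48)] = ((11.8708 - 86.9004*a)*(3.03*a^2 - 0.05*a + 0.48) + (4.78*a - 1.88)*(6.06*a - 0.05)*(12.12*a - 0.1))/(3.03*a^2 - 0.05*a + 0.48)^3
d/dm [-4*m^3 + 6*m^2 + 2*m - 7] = -12*m^2 + 12*m + 2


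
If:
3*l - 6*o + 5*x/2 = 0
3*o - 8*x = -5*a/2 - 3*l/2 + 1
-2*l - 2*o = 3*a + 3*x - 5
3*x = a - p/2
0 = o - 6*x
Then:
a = -1157/157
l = 1273/157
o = 684/157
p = -2998/157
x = 114/157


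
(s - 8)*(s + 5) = s^2 - 3*s - 40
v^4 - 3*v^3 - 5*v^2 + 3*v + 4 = (v - 4)*(v - 1)*(v + 1)^2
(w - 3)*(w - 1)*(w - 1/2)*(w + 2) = w^4 - 5*w^3/2 - 4*w^2 + 17*w/2 - 3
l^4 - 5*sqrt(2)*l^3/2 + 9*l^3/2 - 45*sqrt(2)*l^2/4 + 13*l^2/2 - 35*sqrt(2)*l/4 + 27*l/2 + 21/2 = (l + 1)*(l + 7/2)*(l - 3*sqrt(2)/2)*(l - sqrt(2))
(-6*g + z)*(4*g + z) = -24*g^2 - 2*g*z + z^2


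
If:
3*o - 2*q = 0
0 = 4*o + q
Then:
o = 0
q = 0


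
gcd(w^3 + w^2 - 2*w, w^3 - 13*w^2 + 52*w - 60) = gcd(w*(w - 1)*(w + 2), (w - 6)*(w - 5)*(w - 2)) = 1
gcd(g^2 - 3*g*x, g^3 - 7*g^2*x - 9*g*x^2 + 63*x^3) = -g + 3*x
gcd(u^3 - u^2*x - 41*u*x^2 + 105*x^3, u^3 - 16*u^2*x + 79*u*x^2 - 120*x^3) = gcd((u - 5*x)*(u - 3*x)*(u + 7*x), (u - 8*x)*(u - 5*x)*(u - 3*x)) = u^2 - 8*u*x + 15*x^2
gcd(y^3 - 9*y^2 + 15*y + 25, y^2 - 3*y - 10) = y - 5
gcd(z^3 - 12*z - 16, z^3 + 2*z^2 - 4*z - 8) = z^2 + 4*z + 4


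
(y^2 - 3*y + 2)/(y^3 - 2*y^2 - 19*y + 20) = (y - 2)/(y^2 - y - 20)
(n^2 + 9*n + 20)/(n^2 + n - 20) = (n + 4)/(n - 4)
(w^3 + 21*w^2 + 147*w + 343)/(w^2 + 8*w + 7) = (w^2 + 14*w + 49)/(w + 1)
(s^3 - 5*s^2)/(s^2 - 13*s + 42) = s^2*(s - 5)/(s^2 - 13*s + 42)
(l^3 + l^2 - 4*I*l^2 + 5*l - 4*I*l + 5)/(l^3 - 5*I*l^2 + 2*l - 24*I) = (l^3 + l^2*(1 - 4*I) + l*(5 - 4*I) + 5)/(l^3 - 5*I*l^2 + 2*l - 24*I)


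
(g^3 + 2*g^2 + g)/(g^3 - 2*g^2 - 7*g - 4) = g/(g - 4)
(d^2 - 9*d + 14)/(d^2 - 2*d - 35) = (d - 2)/(d + 5)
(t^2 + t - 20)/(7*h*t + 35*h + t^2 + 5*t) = (t - 4)/(7*h + t)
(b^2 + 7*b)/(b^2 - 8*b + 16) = b*(b + 7)/(b^2 - 8*b + 16)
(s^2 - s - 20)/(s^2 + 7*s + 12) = (s - 5)/(s + 3)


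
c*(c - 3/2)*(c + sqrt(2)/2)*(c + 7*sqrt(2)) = c^4 - 3*c^3/2 + 15*sqrt(2)*c^3/2 - 45*sqrt(2)*c^2/4 + 7*c^2 - 21*c/2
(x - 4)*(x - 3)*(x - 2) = x^3 - 9*x^2 + 26*x - 24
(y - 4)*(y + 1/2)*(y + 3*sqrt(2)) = y^3 - 7*y^2/2 + 3*sqrt(2)*y^2 - 21*sqrt(2)*y/2 - 2*y - 6*sqrt(2)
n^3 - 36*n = n*(n - 6)*(n + 6)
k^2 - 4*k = k*(k - 4)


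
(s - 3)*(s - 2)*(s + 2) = s^3 - 3*s^2 - 4*s + 12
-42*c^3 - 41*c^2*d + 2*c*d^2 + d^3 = (-6*c + d)*(c + d)*(7*c + d)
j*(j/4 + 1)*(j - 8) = j^3/4 - j^2 - 8*j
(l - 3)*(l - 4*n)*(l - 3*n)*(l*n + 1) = l^4*n - 7*l^3*n^2 - 3*l^3*n + l^3 + 12*l^2*n^3 + 21*l^2*n^2 - 7*l^2*n - 3*l^2 - 36*l*n^3 + 12*l*n^2 + 21*l*n - 36*n^2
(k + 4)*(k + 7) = k^2 + 11*k + 28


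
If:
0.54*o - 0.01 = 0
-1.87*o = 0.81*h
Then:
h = -0.04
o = 0.02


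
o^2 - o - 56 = (o - 8)*(o + 7)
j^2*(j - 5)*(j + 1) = j^4 - 4*j^3 - 5*j^2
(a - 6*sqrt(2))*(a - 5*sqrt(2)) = a^2 - 11*sqrt(2)*a + 60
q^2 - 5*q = q*(q - 5)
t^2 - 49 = (t - 7)*(t + 7)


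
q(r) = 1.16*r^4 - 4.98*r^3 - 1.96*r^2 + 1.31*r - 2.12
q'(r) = 4.64*r^3 - 14.94*r^2 - 3.92*r + 1.31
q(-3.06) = 219.91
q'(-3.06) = -259.54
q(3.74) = -58.20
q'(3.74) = 20.41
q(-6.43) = 3215.25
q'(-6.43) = -1824.71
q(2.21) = -34.88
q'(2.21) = -30.24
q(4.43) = -20.98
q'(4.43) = 94.14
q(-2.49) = 103.94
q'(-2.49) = -153.19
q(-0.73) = -1.85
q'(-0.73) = -5.59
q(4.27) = -34.35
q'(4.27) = 73.42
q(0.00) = -2.12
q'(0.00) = 1.31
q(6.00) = 362.86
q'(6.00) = 442.19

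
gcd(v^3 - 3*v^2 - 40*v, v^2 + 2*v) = v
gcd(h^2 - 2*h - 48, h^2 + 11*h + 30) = h + 6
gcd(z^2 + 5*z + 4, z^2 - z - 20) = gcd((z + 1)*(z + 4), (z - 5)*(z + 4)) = z + 4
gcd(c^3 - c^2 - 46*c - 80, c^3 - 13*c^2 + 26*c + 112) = c^2 - 6*c - 16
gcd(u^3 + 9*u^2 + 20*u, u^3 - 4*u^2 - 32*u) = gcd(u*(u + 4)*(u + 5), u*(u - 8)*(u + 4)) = u^2 + 4*u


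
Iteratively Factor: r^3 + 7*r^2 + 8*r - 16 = (r + 4)*(r^2 + 3*r - 4) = (r + 4)^2*(r - 1)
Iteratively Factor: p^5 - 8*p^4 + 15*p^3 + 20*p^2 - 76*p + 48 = (p - 3)*(p^4 - 5*p^3 + 20*p - 16) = (p - 3)*(p - 2)*(p^3 - 3*p^2 - 6*p + 8) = (p - 4)*(p - 3)*(p - 2)*(p^2 + p - 2) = (p - 4)*(p - 3)*(p - 2)*(p - 1)*(p + 2)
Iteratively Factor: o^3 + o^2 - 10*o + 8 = (o - 1)*(o^2 + 2*o - 8) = (o - 1)*(o + 4)*(o - 2)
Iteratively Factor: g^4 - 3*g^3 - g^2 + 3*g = (g)*(g^3 - 3*g^2 - g + 3) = g*(g - 3)*(g^2 - 1) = g*(g - 3)*(g + 1)*(g - 1)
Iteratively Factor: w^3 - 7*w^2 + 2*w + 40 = (w + 2)*(w^2 - 9*w + 20) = (w - 5)*(w + 2)*(w - 4)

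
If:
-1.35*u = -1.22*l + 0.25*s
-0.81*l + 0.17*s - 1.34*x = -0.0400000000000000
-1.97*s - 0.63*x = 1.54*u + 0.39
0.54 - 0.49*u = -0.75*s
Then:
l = 0.37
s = -0.45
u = 0.42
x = -0.25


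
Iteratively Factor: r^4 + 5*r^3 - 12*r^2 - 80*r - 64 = (r + 4)*(r^3 + r^2 - 16*r - 16) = (r - 4)*(r + 4)*(r^2 + 5*r + 4) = (r - 4)*(r + 4)^2*(r + 1)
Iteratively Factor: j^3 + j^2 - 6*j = (j)*(j^2 + j - 6) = j*(j + 3)*(j - 2)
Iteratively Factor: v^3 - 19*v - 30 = (v + 2)*(v^2 - 2*v - 15) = (v + 2)*(v + 3)*(v - 5)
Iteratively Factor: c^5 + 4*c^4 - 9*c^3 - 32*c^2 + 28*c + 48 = (c - 2)*(c^4 + 6*c^3 + 3*c^2 - 26*c - 24) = (c - 2)*(c + 4)*(c^3 + 2*c^2 - 5*c - 6) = (c - 2)*(c + 1)*(c + 4)*(c^2 + c - 6) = (c - 2)*(c + 1)*(c + 3)*(c + 4)*(c - 2)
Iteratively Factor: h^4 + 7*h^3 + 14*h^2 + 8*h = (h + 4)*(h^3 + 3*h^2 + 2*h) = (h + 2)*(h + 4)*(h^2 + h) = h*(h + 2)*(h + 4)*(h + 1)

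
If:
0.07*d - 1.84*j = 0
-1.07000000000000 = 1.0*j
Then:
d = -28.13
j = -1.07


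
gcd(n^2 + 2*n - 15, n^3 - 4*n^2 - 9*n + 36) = n - 3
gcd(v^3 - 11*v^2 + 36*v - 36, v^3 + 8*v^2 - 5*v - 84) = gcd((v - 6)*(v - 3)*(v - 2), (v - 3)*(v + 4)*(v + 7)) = v - 3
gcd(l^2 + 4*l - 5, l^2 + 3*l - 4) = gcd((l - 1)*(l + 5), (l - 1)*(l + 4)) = l - 1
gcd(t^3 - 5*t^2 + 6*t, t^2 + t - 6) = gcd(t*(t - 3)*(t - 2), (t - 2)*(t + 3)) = t - 2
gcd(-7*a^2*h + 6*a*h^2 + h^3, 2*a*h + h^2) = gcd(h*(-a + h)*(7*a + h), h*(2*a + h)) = h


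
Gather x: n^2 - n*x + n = n^2 - n*x + n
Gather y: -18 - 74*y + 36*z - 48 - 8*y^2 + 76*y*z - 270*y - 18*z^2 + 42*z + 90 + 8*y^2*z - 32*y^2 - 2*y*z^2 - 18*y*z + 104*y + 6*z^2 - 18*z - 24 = y^2*(8*z - 40) + y*(-2*z^2 + 58*z - 240) - 12*z^2 + 60*z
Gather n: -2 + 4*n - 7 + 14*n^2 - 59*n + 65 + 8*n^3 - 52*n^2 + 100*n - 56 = 8*n^3 - 38*n^2 + 45*n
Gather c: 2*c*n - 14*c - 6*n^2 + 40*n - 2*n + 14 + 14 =c*(2*n - 14) - 6*n^2 + 38*n + 28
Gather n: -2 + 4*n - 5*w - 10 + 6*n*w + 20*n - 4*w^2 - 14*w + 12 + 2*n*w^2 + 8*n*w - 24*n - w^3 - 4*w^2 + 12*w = n*(2*w^2 + 14*w) - w^3 - 8*w^2 - 7*w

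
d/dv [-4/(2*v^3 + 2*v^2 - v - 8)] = 4*(6*v^2 + 4*v - 1)/(2*v^3 + 2*v^2 - v - 8)^2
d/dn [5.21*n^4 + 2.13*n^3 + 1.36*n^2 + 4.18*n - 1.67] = 20.84*n^3 + 6.39*n^2 + 2.72*n + 4.18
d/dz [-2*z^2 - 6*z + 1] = -4*z - 6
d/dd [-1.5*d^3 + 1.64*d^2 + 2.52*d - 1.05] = -4.5*d^2 + 3.28*d + 2.52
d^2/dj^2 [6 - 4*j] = 0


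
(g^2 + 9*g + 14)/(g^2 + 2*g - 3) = (g^2 + 9*g + 14)/(g^2 + 2*g - 3)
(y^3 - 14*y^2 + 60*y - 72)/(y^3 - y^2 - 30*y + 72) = (y^3 - 14*y^2 + 60*y - 72)/(y^3 - y^2 - 30*y + 72)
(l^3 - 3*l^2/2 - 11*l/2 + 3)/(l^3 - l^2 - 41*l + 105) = (l^2 + 3*l/2 - 1)/(l^2 + 2*l - 35)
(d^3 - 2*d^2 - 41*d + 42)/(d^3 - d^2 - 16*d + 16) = (d^2 - d - 42)/(d^2 - 16)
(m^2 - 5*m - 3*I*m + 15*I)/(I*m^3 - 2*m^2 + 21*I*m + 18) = I*(5 - m)/(m^2 + 5*I*m + 6)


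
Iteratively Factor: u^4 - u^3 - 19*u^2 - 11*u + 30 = (u - 5)*(u^3 + 4*u^2 + u - 6) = (u - 5)*(u + 3)*(u^2 + u - 2) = (u - 5)*(u - 1)*(u + 3)*(u + 2)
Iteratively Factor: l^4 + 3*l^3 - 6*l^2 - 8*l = (l + 4)*(l^3 - l^2 - 2*l) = l*(l + 4)*(l^2 - l - 2) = l*(l - 2)*(l + 4)*(l + 1)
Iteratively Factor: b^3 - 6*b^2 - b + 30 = (b - 5)*(b^2 - b - 6) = (b - 5)*(b + 2)*(b - 3)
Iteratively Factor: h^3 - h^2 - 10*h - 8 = (h + 2)*(h^2 - 3*h - 4) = (h + 1)*(h + 2)*(h - 4)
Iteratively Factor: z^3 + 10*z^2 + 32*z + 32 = (z + 2)*(z^2 + 8*z + 16) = (z + 2)*(z + 4)*(z + 4)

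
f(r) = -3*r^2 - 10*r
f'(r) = -6*r - 10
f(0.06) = -0.61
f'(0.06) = -10.36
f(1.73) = -26.28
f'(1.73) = -20.38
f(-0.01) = 0.10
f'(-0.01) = -9.94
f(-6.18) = -52.78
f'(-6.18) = 27.08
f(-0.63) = 5.11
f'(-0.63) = -6.22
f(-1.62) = 8.33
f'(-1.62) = -0.28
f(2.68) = -48.35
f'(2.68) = -26.08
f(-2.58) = 5.83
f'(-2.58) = 5.48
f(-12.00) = -312.00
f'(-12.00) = 62.00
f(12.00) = -552.00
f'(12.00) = -82.00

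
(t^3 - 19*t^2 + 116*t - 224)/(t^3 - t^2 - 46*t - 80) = (t^2 - 11*t + 28)/(t^2 + 7*t + 10)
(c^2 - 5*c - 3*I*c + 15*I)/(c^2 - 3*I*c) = (c - 5)/c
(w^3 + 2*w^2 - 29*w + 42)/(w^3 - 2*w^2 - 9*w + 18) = (w + 7)/(w + 3)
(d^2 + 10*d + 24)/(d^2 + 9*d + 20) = (d + 6)/(d + 5)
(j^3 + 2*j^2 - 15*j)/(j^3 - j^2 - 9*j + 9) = j*(j + 5)/(j^2 + 2*j - 3)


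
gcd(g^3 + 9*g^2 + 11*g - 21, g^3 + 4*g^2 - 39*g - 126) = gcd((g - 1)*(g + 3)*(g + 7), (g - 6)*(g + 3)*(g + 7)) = g^2 + 10*g + 21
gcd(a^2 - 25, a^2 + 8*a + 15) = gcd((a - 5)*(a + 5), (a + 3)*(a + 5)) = a + 5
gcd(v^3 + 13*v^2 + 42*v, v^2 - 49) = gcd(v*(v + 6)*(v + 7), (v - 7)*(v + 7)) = v + 7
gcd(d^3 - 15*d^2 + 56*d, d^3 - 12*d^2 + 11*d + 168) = d^2 - 15*d + 56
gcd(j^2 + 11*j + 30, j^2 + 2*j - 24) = j + 6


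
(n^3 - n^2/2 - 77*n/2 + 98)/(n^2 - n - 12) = (2*n^2 + 7*n - 49)/(2*(n + 3))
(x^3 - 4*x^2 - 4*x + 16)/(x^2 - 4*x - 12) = (x^2 - 6*x + 8)/(x - 6)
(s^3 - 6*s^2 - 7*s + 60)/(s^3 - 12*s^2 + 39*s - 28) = (s^2 - 2*s - 15)/(s^2 - 8*s + 7)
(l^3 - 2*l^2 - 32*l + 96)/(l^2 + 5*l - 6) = (l^2 - 8*l + 16)/(l - 1)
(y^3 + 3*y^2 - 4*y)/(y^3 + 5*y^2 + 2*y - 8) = y/(y + 2)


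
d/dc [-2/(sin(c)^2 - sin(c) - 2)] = 2*(2*sin(c) - 1)*cos(c)/(sin(c) + cos(c)^2 + 1)^2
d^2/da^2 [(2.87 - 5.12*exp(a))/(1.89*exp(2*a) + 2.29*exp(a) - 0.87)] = (-18.289152*exp(4*a) + 63.16758*exp(3*a) - 13.247955*exp(2*a) + 23.726555*exp(a) + 1.842573)*exp(a)/(6.751269*exp(6*a) + 24.540327*exp(5*a) + 20.410866*exp(4*a) - 10.583693*exp(3*a) - 9.395478*exp(2*a) + 5.199903*exp(a) - 0.658503)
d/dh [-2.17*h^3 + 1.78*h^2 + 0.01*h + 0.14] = -6.51*h^2 + 3.56*h + 0.01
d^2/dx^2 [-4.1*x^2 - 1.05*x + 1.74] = -8.20000000000000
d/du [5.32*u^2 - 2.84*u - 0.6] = 10.64*u - 2.84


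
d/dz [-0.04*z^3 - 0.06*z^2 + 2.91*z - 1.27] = -0.12*z^2 - 0.12*z + 2.91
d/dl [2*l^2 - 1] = 4*l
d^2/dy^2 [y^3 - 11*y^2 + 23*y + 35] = 6*y - 22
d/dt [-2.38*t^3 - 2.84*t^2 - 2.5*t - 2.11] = -7.14*t^2 - 5.68*t - 2.5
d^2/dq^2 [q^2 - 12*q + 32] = 2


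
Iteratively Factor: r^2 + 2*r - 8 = (r - 2)*(r + 4)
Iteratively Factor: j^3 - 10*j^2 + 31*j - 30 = (j - 5)*(j^2 - 5*j + 6) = (j - 5)*(j - 3)*(j - 2)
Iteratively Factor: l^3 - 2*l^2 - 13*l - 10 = (l + 2)*(l^2 - 4*l - 5) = (l - 5)*(l + 2)*(l + 1)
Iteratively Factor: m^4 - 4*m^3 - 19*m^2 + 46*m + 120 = (m + 3)*(m^3 - 7*m^2 + 2*m + 40) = (m + 2)*(m + 3)*(m^2 - 9*m + 20) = (m - 4)*(m + 2)*(m + 3)*(m - 5)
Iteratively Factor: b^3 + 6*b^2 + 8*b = (b + 2)*(b^2 + 4*b) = (b + 2)*(b + 4)*(b)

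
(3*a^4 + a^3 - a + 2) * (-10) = -30*a^4 - 10*a^3 + 10*a - 20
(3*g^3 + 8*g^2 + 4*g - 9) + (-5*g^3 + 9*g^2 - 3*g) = -2*g^3 + 17*g^2 + g - 9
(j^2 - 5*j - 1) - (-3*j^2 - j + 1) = 4*j^2 - 4*j - 2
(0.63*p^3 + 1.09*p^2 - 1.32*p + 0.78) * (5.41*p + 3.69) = 3.4083*p^4 + 8.2216*p^3 - 3.1191*p^2 - 0.651*p + 2.8782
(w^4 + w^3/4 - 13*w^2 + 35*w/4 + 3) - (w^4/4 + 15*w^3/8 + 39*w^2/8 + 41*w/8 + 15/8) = 3*w^4/4 - 13*w^3/8 - 143*w^2/8 + 29*w/8 + 9/8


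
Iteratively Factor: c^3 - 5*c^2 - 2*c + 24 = (c - 3)*(c^2 - 2*c - 8) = (c - 4)*(c - 3)*(c + 2)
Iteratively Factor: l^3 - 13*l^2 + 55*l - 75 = (l - 3)*(l^2 - 10*l + 25) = (l - 5)*(l - 3)*(l - 5)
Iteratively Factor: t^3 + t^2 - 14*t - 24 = (t - 4)*(t^2 + 5*t + 6) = (t - 4)*(t + 3)*(t + 2)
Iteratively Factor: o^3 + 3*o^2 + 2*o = (o + 2)*(o^2 + o) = o*(o + 2)*(o + 1)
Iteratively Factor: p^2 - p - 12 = (p + 3)*(p - 4)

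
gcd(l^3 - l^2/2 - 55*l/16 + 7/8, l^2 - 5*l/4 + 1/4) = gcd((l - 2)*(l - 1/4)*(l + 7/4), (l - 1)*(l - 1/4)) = l - 1/4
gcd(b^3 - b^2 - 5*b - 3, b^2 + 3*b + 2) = b + 1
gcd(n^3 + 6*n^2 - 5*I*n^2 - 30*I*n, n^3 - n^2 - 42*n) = n^2 + 6*n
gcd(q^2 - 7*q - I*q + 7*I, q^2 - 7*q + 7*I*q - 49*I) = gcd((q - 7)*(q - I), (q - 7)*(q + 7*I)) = q - 7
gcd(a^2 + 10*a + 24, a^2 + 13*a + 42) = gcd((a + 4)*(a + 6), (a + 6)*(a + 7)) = a + 6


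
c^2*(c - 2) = c^3 - 2*c^2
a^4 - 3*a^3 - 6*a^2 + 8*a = a*(a - 4)*(a - 1)*(a + 2)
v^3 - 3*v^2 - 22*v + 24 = (v - 6)*(v - 1)*(v + 4)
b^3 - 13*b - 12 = (b - 4)*(b + 1)*(b + 3)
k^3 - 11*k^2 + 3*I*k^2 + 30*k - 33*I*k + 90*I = (k - 6)*(k - 5)*(k + 3*I)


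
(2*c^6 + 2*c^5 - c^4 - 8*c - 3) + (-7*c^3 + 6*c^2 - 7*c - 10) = 2*c^6 + 2*c^5 - c^4 - 7*c^3 + 6*c^2 - 15*c - 13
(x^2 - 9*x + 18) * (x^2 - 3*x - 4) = x^4 - 12*x^3 + 41*x^2 - 18*x - 72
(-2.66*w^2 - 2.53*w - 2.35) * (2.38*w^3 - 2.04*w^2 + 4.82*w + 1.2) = -6.3308*w^5 - 0.594999999999999*w^4 - 13.253*w^3 - 10.5926*w^2 - 14.363*w - 2.82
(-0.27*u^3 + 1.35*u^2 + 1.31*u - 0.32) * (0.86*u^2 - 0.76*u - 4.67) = -0.2322*u^5 + 1.3662*u^4 + 1.3615*u^3 - 7.5753*u^2 - 5.8745*u + 1.4944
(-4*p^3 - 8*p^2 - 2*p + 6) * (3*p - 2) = -12*p^4 - 16*p^3 + 10*p^2 + 22*p - 12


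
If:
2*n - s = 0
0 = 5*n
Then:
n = 0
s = 0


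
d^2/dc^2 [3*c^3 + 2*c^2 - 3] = 18*c + 4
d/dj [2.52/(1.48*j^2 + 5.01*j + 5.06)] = (-7.4592*j - 12.6252)/(1.48*j^2 + 5.01*j + 5.06)^2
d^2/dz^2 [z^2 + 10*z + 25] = 2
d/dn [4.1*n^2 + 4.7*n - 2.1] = 8.2*n + 4.7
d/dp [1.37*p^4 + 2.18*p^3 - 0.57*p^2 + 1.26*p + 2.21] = 5.48*p^3 + 6.54*p^2 - 1.14*p + 1.26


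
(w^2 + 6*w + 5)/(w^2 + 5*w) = (w + 1)/w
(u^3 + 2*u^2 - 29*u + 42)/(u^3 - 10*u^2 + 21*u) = (u^2 + 5*u - 14)/(u*(u - 7))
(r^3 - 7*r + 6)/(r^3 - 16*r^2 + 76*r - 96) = (r^2 + 2*r - 3)/(r^2 - 14*r + 48)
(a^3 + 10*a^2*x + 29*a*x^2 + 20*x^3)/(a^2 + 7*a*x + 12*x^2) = (a^2 + 6*a*x + 5*x^2)/(a + 3*x)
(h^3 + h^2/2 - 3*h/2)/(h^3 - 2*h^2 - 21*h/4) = 2*(h - 1)/(2*h - 7)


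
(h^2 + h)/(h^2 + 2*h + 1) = h/(h + 1)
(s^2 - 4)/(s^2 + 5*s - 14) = (s + 2)/(s + 7)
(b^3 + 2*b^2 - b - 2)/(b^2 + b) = b + 1 - 2/b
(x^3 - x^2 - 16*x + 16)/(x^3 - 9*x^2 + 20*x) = (x^2 + 3*x - 4)/(x*(x - 5))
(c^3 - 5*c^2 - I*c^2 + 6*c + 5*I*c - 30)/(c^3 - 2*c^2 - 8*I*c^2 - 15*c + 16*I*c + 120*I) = (c^2 - I*c + 6)/(c^2 + c*(3 - 8*I) - 24*I)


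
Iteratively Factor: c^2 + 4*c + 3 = (c + 3)*(c + 1)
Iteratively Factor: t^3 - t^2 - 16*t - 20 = (t + 2)*(t^2 - 3*t - 10) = (t - 5)*(t + 2)*(t + 2)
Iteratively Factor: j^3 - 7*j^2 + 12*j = (j)*(j^2 - 7*j + 12) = j*(j - 4)*(j - 3)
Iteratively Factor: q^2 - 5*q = (q - 5)*(q)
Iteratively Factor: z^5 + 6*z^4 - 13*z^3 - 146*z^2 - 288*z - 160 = (z + 4)*(z^4 + 2*z^3 - 21*z^2 - 62*z - 40) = (z + 1)*(z + 4)*(z^3 + z^2 - 22*z - 40) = (z + 1)*(z + 2)*(z + 4)*(z^2 - z - 20) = (z - 5)*(z + 1)*(z + 2)*(z + 4)*(z + 4)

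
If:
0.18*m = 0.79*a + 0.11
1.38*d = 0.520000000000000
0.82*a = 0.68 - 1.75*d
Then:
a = 0.03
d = 0.38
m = 0.72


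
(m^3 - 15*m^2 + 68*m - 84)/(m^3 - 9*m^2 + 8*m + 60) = (m^2 - 9*m + 14)/(m^2 - 3*m - 10)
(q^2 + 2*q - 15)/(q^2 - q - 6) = (q + 5)/(q + 2)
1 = 1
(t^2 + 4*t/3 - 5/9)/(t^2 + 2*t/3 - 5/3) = (t - 1/3)/(t - 1)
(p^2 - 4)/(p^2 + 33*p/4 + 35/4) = 4*(p^2 - 4)/(4*p^2 + 33*p + 35)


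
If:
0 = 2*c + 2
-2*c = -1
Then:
No Solution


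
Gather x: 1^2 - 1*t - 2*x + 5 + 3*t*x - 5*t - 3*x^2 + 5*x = -6*t - 3*x^2 + x*(3*t + 3) + 6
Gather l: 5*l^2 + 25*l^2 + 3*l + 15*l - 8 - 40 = 30*l^2 + 18*l - 48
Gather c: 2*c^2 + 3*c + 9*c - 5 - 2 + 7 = 2*c^2 + 12*c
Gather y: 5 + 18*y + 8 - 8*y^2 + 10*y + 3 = -8*y^2 + 28*y + 16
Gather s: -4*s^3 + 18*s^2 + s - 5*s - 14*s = -4*s^3 + 18*s^2 - 18*s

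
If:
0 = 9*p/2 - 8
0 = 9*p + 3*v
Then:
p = 16/9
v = -16/3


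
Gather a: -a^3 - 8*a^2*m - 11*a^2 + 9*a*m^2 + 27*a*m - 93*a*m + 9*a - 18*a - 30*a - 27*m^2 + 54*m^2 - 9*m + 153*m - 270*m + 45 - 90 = -a^3 + a^2*(-8*m - 11) + a*(9*m^2 - 66*m - 39) + 27*m^2 - 126*m - 45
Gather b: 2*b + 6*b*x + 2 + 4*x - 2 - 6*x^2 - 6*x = b*(6*x + 2) - 6*x^2 - 2*x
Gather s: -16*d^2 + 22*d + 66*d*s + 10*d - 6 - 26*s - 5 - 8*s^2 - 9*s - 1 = -16*d^2 + 32*d - 8*s^2 + s*(66*d - 35) - 12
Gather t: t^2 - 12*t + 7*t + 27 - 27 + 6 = t^2 - 5*t + 6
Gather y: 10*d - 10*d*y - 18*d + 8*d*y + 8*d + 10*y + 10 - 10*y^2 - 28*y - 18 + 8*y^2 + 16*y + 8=-2*y^2 + y*(-2*d - 2)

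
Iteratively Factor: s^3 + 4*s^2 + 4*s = (s + 2)*(s^2 + 2*s) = s*(s + 2)*(s + 2)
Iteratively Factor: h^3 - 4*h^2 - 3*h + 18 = (h + 2)*(h^2 - 6*h + 9) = (h - 3)*(h + 2)*(h - 3)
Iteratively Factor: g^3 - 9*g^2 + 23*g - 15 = (g - 1)*(g^2 - 8*g + 15) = (g - 3)*(g - 1)*(g - 5)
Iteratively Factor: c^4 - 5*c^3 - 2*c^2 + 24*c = (c)*(c^3 - 5*c^2 - 2*c + 24) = c*(c - 4)*(c^2 - c - 6) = c*(c - 4)*(c + 2)*(c - 3)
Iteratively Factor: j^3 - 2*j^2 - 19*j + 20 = (j + 4)*(j^2 - 6*j + 5) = (j - 1)*(j + 4)*(j - 5)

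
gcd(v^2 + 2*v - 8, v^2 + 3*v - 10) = v - 2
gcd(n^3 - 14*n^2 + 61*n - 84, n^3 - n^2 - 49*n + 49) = n - 7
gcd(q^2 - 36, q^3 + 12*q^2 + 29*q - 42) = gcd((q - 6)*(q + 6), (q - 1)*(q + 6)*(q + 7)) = q + 6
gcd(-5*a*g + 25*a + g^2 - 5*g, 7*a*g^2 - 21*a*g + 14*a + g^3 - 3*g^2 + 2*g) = 1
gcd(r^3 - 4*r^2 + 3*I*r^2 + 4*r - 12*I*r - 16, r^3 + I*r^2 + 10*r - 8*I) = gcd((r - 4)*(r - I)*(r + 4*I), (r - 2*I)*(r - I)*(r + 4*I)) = r^2 + 3*I*r + 4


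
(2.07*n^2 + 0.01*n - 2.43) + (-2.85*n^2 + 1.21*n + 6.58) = -0.78*n^2 + 1.22*n + 4.15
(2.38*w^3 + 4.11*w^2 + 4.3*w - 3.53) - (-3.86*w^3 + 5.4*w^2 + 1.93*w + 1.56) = 6.24*w^3 - 1.29*w^2 + 2.37*w - 5.09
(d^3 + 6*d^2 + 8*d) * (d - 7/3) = d^4 + 11*d^3/3 - 6*d^2 - 56*d/3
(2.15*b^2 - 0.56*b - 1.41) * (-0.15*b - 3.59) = -0.3225*b^3 - 7.6345*b^2 + 2.2219*b + 5.0619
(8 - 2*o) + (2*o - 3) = 5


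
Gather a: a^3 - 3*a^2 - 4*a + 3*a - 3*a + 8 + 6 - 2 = a^3 - 3*a^2 - 4*a + 12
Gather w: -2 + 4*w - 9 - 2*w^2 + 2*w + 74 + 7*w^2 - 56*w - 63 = 5*w^2 - 50*w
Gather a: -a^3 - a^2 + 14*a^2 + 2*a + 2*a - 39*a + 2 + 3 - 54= -a^3 + 13*a^2 - 35*a - 49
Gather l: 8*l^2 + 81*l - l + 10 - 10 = 8*l^2 + 80*l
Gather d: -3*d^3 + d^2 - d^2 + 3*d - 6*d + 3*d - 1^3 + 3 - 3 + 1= -3*d^3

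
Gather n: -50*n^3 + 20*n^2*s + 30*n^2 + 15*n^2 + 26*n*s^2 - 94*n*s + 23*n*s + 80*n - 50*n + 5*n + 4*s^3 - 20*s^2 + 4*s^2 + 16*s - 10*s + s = -50*n^3 + n^2*(20*s + 45) + n*(26*s^2 - 71*s + 35) + 4*s^3 - 16*s^2 + 7*s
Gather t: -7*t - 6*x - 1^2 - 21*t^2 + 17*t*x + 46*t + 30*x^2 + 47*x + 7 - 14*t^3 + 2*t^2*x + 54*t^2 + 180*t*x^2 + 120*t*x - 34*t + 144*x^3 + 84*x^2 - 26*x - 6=-14*t^3 + t^2*(2*x + 33) + t*(180*x^2 + 137*x + 5) + 144*x^3 + 114*x^2 + 15*x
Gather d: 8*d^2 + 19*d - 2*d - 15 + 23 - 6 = 8*d^2 + 17*d + 2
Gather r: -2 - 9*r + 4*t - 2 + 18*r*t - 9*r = r*(18*t - 18) + 4*t - 4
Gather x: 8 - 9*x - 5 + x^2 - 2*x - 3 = x^2 - 11*x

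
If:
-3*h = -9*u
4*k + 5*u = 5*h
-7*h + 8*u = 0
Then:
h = 0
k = 0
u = 0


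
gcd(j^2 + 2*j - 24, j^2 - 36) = j + 6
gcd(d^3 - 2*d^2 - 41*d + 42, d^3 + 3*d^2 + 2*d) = 1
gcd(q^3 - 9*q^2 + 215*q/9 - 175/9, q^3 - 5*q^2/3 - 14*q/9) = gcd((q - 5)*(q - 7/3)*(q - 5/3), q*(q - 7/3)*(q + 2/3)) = q - 7/3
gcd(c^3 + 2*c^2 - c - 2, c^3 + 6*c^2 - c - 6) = c^2 - 1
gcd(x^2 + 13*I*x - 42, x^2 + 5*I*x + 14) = x + 7*I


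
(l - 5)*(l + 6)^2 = l^3 + 7*l^2 - 24*l - 180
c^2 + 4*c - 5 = (c - 1)*(c + 5)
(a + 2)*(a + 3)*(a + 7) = a^3 + 12*a^2 + 41*a + 42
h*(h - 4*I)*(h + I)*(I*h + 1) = I*h^4 + 4*h^3 + I*h^2 + 4*h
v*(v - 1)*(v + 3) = v^3 + 2*v^2 - 3*v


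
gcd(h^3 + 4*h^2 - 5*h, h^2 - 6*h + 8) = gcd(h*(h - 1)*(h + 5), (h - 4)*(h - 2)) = 1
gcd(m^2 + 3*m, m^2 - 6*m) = m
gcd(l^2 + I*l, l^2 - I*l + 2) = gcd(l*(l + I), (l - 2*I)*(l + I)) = l + I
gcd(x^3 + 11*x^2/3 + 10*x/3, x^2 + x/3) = x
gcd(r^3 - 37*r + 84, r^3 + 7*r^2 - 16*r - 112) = r^2 + 3*r - 28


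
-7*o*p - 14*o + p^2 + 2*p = (-7*o + p)*(p + 2)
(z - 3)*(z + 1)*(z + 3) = z^3 + z^2 - 9*z - 9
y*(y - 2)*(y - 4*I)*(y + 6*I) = y^4 - 2*y^3 + 2*I*y^3 + 24*y^2 - 4*I*y^2 - 48*y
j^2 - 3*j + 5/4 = (j - 5/2)*(j - 1/2)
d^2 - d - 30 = (d - 6)*(d + 5)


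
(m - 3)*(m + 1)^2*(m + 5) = m^4 + 4*m^3 - 10*m^2 - 28*m - 15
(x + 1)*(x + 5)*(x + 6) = x^3 + 12*x^2 + 41*x + 30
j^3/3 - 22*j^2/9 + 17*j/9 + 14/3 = (j/3 + 1/3)*(j - 6)*(j - 7/3)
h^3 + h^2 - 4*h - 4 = (h - 2)*(h + 1)*(h + 2)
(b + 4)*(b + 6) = b^2 + 10*b + 24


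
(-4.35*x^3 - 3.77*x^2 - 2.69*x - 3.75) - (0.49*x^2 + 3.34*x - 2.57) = -4.35*x^3 - 4.26*x^2 - 6.03*x - 1.18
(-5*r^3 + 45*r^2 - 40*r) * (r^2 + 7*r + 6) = -5*r^5 + 10*r^4 + 245*r^3 - 10*r^2 - 240*r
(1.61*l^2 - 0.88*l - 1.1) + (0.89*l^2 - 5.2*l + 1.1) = 2.5*l^2 - 6.08*l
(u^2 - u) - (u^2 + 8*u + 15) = -9*u - 15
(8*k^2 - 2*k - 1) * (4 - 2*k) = -16*k^3 + 36*k^2 - 6*k - 4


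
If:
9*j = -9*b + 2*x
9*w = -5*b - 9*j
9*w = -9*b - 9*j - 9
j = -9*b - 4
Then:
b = -9/4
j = 65/4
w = -15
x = 63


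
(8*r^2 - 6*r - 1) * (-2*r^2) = -16*r^4 + 12*r^3 + 2*r^2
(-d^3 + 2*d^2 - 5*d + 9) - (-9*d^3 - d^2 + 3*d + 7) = 8*d^3 + 3*d^2 - 8*d + 2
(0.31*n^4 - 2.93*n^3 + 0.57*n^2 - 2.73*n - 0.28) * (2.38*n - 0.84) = 0.7378*n^5 - 7.2338*n^4 + 3.8178*n^3 - 6.9762*n^2 + 1.6268*n + 0.2352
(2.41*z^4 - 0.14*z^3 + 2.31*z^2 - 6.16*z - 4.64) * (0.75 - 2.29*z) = -5.5189*z^5 + 2.1281*z^4 - 5.3949*z^3 + 15.8389*z^2 + 6.0056*z - 3.48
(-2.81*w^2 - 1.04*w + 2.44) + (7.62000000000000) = -2.81*w^2 - 1.04*w + 10.06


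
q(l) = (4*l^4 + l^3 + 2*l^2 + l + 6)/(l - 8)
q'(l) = (16*l^3 + 3*l^2 + 4*l + 1)/(l - 8) - (4*l^4 + l^3 + 2*l^2 + l + 6)/(l - 8)^2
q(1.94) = -13.11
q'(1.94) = -24.75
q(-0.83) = -0.89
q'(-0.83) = 0.96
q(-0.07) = -0.74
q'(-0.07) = -0.18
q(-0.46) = -0.71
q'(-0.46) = 0.12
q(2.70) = -48.21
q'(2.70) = -74.87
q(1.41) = -4.55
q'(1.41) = -9.41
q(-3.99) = -82.08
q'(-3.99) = 75.18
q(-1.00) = -1.11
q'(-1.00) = 1.65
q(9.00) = 27150.00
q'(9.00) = -15206.00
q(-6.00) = -360.00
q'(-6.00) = 215.07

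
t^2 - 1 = (t - 1)*(t + 1)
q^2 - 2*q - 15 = (q - 5)*(q + 3)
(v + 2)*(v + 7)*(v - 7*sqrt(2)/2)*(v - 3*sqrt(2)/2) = v^4 - 5*sqrt(2)*v^3 + 9*v^3 - 45*sqrt(2)*v^2 + 49*v^2/2 - 70*sqrt(2)*v + 189*v/2 + 147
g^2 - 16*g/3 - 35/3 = (g - 7)*(g + 5/3)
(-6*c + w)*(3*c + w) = -18*c^2 - 3*c*w + w^2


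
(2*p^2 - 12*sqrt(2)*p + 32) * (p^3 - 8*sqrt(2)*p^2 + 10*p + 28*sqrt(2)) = 2*p^5 - 28*sqrt(2)*p^4 + 244*p^3 - 320*sqrt(2)*p^2 - 352*p + 896*sqrt(2)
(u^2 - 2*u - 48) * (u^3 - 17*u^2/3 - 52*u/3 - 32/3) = u^5 - 23*u^4/3 - 54*u^3 + 296*u^2 + 2560*u/3 + 512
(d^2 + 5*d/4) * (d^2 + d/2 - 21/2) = d^4 + 7*d^3/4 - 79*d^2/8 - 105*d/8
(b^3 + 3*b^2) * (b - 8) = b^4 - 5*b^3 - 24*b^2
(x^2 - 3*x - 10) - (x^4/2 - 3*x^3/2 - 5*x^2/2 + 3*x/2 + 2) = -x^4/2 + 3*x^3/2 + 7*x^2/2 - 9*x/2 - 12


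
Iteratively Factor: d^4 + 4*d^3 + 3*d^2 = (d)*(d^3 + 4*d^2 + 3*d) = d^2*(d^2 + 4*d + 3) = d^2*(d + 1)*(d + 3)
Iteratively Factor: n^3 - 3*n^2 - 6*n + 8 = (n - 1)*(n^2 - 2*n - 8) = (n - 1)*(n + 2)*(n - 4)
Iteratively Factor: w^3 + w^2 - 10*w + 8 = (w + 4)*(w^2 - 3*w + 2) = (w - 2)*(w + 4)*(w - 1)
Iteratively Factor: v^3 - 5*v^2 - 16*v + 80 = (v + 4)*(v^2 - 9*v + 20) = (v - 4)*(v + 4)*(v - 5)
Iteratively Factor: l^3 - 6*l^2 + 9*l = (l - 3)*(l^2 - 3*l) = l*(l - 3)*(l - 3)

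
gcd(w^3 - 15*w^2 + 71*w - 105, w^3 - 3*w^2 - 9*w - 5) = w - 5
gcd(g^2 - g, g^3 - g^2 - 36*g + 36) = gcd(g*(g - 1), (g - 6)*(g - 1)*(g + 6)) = g - 1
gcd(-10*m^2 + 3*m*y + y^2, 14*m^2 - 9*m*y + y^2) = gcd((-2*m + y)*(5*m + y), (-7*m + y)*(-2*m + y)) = -2*m + y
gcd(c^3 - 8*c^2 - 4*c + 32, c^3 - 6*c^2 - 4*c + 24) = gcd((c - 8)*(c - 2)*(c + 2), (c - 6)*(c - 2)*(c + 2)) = c^2 - 4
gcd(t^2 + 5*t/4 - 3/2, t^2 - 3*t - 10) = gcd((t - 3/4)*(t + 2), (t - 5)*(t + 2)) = t + 2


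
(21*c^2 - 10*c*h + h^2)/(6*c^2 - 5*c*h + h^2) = (7*c - h)/(2*c - h)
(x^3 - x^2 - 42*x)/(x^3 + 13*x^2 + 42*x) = (x - 7)/(x + 7)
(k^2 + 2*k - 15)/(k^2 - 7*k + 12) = (k + 5)/(k - 4)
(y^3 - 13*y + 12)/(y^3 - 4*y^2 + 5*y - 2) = (y^2 + y - 12)/(y^2 - 3*y + 2)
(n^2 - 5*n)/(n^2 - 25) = n/(n + 5)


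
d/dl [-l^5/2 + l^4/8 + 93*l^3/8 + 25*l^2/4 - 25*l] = -5*l^4/2 + l^3/2 + 279*l^2/8 + 25*l/2 - 25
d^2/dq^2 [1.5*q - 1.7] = 0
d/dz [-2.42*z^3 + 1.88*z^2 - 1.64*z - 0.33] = -7.26*z^2 + 3.76*z - 1.64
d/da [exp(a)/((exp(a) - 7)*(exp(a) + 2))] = (-exp(2*a) - 14)*exp(a)/(exp(4*a) - 10*exp(3*a) - 3*exp(2*a) + 140*exp(a) + 196)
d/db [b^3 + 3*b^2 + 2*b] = 3*b^2 + 6*b + 2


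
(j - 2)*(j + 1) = j^2 - j - 2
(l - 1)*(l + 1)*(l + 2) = l^3 + 2*l^2 - l - 2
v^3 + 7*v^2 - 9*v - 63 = (v - 3)*(v + 3)*(v + 7)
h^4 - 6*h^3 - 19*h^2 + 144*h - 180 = (h - 6)*(h - 3)*(h - 2)*(h + 5)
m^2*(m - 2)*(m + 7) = m^4 + 5*m^3 - 14*m^2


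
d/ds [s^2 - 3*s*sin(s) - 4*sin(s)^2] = -3*s*cos(s) + 2*s - 3*sin(s) - 4*sin(2*s)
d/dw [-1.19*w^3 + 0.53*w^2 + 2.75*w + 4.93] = -3.57*w^2 + 1.06*w + 2.75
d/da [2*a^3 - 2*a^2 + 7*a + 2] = 6*a^2 - 4*a + 7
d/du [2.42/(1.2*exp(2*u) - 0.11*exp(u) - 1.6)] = (0.2662 - 5.808*exp(u))*exp(u)/(-1.2*exp(2*u) + 0.11*exp(u) + 1.6)^2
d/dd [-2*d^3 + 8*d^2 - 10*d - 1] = -6*d^2 + 16*d - 10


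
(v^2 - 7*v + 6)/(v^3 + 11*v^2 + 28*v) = (v^2 - 7*v + 6)/(v*(v^2 + 11*v + 28))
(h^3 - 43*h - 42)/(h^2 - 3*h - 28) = (h^2 + 7*h + 6)/(h + 4)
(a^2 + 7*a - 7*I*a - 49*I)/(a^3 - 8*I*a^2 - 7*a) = (a + 7)/(a*(a - I))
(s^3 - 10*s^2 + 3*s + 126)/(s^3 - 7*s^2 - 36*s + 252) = (s + 3)/(s + 6)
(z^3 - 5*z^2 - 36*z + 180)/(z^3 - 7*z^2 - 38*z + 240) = (z - 6)/(z - 8)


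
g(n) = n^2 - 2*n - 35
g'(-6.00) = -14.00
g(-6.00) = 13.00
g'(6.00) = 10.00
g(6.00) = -11.00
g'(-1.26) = -4.52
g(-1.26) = -30.89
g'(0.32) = -1.36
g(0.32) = -35.54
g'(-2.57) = -7.14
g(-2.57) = -23.26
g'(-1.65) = -5.30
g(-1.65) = -28.98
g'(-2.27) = -6.54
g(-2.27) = -25.31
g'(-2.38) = -6.76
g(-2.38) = -24.58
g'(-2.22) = -6.44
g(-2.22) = -25.63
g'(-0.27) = -2.54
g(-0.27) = -34.39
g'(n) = 2*n - 2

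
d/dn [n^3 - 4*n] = 3*n^2 - 4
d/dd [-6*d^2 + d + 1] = 1 - 12*d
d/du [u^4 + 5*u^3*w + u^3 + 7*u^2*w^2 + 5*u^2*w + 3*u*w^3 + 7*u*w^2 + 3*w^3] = 4*u^3 + 15*u^2*w + 3*u^2 + 14*u*w^2 + 10*u*w + 3*w^3 + 7*w^2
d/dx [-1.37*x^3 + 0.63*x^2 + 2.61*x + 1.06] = -4.11*x^2 + 1.26*x + 2.61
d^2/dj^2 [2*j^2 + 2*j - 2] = 4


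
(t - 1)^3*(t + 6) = t^4 + 3*t^3 - 15*t^2 + 17*t - 6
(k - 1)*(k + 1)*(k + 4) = k^3 + 4*k^2 - k - 4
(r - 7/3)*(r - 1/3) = r^2 - 8*r/3 + 7/9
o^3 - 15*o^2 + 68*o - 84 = (o - 7)*(o - 6)*(o - 2)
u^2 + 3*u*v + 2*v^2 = (u + v)*(u + 2*v)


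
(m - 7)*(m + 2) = m^2 - 5*m - 14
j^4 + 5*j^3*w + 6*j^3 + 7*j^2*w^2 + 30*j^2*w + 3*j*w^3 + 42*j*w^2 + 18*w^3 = (j + 6)*(j + w)^2*(j + 3*w)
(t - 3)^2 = t^2 - 6*t + 9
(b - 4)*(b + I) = b^2 - 4*b + I*b - 4*I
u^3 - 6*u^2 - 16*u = u*(u - 8)*(u + 2)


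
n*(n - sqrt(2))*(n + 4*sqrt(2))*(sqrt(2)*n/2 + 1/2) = sqrt(2)*n^4/2 + 7*n^3/2 - 5*sqrt(2)*n^2/2 - 4*n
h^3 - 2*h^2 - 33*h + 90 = (h - 5)*(h - 3)*(h + 6)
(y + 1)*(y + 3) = y^2 + 4*y + 3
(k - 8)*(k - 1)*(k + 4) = k^3 - 5*k^2 - 28*k + 32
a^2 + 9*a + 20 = (a + 4)*(a + 5)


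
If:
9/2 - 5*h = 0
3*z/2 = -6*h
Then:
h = 9/10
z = -18/5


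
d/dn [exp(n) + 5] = exp(n)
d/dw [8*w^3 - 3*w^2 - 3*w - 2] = 24*w^2 - 6*w - 3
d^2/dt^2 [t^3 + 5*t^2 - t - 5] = 6*t + 10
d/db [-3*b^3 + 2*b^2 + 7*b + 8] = -9*b^2 + 4*b + 7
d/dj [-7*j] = -7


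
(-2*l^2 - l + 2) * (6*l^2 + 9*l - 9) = -12*l^4 - 24*l^3 + 21*l^2 + 27*l - 18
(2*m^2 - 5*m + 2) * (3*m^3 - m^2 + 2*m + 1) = 6*m^5 - 17*m^4 + 15*m^3 - 10*m^2 - m + 2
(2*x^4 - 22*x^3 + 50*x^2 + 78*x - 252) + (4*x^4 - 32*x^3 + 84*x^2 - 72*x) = 6*x^4 - 54*x^3 + 134*x^2 + 6*x - 252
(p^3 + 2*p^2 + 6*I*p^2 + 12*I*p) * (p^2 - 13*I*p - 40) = p^5 + 2*p^4 - 7*I*p^4 + 38*p^3 - 14*I*p^3 + 76*p^2 - 240*I*p^2 - 480*I*p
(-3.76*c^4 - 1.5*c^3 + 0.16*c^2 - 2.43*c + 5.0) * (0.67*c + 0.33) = -2.5192*c^5 - 2.2458*c^4 - 0.3878*c^3 - 1.5753*c^2 + 2.5481*c + 1.65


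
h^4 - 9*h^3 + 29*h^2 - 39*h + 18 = (h - 3)^2*(h - 2)*(h - 1)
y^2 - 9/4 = (y - 3/2)*(y + 3/2)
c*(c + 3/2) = c^2 + 3*c/2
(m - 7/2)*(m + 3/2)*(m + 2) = m^3 - 37*m/4 - 21/2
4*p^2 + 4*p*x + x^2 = (2*p + x)^2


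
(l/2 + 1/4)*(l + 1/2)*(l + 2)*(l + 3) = l^4/2 + 3*l^3 + 45*l^2/8 + 29*l/8 + 3/4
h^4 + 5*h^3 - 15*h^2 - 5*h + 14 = (h - 2)*(h - 1)*(h + 1)*(h + 7)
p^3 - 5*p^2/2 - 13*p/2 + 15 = (p - 3)*(p - 2)*(p + 5/2)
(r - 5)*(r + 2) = r^2 - 3*r - 10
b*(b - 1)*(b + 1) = b^3 - b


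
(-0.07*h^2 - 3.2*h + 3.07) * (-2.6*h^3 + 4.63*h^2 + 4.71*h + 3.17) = 0.182*h^5 + 7.9959*h^4 - 23.1277*h^3 - 1.0798*h^2 + 4.3157*h + 9.7319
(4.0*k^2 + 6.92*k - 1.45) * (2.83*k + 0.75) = 11.32*k^3 + 22.5836*k^2 + 1.0865*k - 1.0875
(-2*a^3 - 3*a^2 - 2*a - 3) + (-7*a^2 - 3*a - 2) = -2*a^3 - 10*a^2 - 5*a - 5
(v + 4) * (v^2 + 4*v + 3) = v^3 + 8*v^2 + 19*v + 12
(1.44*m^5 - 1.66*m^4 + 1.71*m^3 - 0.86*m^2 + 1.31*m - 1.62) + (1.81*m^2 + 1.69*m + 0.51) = 1.44*m^5 - 1.66*m^4 + 1.71*m^3 + 0.95*m^2 + 3.0*m - 1.11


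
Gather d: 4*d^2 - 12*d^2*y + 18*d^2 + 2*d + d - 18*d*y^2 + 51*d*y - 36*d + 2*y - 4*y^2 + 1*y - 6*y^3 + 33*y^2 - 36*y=d^2*(22 - 12*y) + d*(-18*y^2 + 51*y - 33) - 6*y^3 + 29*y^2 - 33*y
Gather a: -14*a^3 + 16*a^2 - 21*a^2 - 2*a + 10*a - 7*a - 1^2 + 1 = -14*a^3 - 5*a^2 + a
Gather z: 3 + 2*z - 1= 2*z + 2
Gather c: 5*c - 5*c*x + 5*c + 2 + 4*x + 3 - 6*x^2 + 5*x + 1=c*(10 - 5*x) - 6*x^2 + 9*x + 6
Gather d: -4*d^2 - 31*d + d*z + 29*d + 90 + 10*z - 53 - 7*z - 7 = -4*d^2 + d*(z - 2) + 3*z + 30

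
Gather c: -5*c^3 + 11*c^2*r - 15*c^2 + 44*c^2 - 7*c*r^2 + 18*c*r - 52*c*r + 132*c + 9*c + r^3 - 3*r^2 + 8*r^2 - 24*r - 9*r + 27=-5*c^3 + c^2*(11*r + 29) + c*(-7*r^2 - 34*r + 141) + r^3 + 5*r^2 - 33*r + 27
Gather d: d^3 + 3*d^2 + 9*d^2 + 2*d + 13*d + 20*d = d^3 + 12*d^2 + 35*d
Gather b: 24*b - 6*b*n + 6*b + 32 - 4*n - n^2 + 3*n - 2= b*(30 - 6*n) - n^2 - n + 30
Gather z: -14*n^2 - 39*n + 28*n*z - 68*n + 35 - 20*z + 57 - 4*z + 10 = -14*n^2 - 107*n + z*(28*n - 24) + 102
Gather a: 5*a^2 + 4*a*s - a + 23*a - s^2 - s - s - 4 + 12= 5*a^2 + a*(4*s + 22) - s^2 - 2*s + 8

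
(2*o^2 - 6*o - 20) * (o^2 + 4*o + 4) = 2*o^4 + 2*o^3 - 36*o^2 - 104*o - 80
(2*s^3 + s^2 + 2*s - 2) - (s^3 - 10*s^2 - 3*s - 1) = s^3 + 11*s^2 + 5*s - 1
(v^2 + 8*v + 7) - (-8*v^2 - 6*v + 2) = 9*v^2 + 14*v + 5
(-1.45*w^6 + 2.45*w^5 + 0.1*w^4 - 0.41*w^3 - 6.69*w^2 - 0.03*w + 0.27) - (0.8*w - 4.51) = -1.45*w^6 + 2.45*w^5 + 0.1*w^4 - 0.41*w^3 - 6.69*w^2 - 0.83*w + 4.78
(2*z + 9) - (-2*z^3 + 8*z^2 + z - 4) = 2*z^3 - 8*z^2 + z + 13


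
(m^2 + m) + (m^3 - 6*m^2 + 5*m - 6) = m^3 - 5*m^2 + 6*m - 6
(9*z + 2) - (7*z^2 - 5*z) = -7*z^2 + 14*z + 2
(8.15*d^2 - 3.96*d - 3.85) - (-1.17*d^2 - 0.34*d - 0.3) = 9.32*d^2 - 3.62*d - 3.55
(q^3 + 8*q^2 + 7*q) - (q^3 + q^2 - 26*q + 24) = 7*q^2 + 33*q - 24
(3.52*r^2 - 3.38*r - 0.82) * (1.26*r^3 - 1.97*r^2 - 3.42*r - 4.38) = 4.4352*r^5 - 11.1932*r^4 - 6.413*r^3 - 2.2426*r^2 + 17.6088*r + 3.5916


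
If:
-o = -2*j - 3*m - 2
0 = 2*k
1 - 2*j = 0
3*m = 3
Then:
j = 1/2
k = 0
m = 1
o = 6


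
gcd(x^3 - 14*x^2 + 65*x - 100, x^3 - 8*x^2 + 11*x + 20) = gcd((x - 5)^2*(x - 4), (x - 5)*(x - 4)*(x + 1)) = x^2 - 9*x + 20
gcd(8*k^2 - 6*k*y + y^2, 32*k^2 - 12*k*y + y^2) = -4*k + y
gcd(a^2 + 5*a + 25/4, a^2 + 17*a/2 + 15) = a + 5/2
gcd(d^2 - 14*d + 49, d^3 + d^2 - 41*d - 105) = d - 7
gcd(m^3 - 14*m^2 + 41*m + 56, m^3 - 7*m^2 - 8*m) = m^2 - 7*m - 8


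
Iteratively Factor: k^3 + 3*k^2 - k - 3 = (k + 1)*(k^2 + 2*k - 3) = (k + 1)*(k + 3)*(k - 1)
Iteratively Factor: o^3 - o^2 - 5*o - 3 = (o + 1)*(o^2 - 2*o - 3) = (o - 3)*(o + 1)*(o + 1)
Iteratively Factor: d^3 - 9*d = (d)*(d^2 - 9) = d*(d - 3)*(d + 3)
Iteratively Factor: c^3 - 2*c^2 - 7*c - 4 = (c - 4)*(c^2 + 2*c + 1) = (c - 4)*(c + 1)*(c + 1)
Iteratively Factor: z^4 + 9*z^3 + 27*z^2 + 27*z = (z)*(z^3 + 9*z^2 + 27*z + 27) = z*(z + 3)*(z^2 + 6*z + 9) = z*(z + 3)^2*(z + 3)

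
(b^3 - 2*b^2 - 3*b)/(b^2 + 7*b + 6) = b*(b - 3)/(b + 6)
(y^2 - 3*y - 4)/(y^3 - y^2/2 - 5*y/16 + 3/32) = 32*(y^2 - 3*y - 4)/(32*y^3 - 16*y^2 - 10*y + 3)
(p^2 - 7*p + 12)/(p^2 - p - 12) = (p - 3)/(p + 3)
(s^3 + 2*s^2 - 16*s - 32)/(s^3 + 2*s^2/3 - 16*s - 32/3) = 3*(s + 2)/(3*s + 2)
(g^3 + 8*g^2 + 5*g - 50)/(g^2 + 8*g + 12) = (g^3 + 8*g^2 + 5*g - 50)/(g^2 + 8*g + 12)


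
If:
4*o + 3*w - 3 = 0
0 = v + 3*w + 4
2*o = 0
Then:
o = 0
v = -7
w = 1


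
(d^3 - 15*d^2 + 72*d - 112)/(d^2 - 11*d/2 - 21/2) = 2*(d^2 - 8*d + 16)/(2*d + 3)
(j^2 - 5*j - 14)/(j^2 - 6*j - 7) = (j + 2)/(j + 1)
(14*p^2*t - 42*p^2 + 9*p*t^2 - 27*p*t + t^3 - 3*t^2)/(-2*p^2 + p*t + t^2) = (-7*p*t + 21*p - t^2 + 3*t)/(p - t)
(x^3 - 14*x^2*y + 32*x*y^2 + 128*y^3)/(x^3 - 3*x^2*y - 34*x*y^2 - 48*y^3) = (x - 8*y)/(x + 3*y)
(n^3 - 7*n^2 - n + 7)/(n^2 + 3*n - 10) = (n^3 - 7*n^2 - n + 7)/(n^2 + 3*n - 10)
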